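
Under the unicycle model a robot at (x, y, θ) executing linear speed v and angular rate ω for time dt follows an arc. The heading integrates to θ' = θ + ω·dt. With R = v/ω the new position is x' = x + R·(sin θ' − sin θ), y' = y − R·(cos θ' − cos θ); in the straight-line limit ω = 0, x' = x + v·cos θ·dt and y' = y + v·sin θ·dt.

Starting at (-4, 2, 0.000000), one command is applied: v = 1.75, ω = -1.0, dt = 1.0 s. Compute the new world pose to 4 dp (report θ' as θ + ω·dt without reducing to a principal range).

(-2.5274, 1.1955, -1.0000)

θ' = 0.0000 + -1.0·1.0 = -1.0000
R = v/ω = 1.75/-1.0 = -1.7500
x' = -4 + -1.7500·(sin -1.0000 − sin 0.0000) = -2.5274
y' = 2 − -1.7500·(cos -1.0000 − cos 0.0000) = 1.1955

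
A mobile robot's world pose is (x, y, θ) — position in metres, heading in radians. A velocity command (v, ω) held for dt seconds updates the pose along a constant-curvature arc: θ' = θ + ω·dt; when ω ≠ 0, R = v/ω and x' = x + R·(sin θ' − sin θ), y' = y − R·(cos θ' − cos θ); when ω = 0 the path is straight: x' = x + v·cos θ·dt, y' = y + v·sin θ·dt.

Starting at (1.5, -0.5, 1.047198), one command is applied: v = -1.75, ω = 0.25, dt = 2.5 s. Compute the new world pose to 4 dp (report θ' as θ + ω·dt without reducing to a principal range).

θ' = 1.0472 + 0.25·2.5 = 1.6722
R = v/ω = -1.75/0.25 = -7.0000
x' = 1.5 + -7.0000·(sin 1.6722 − sin 1.0472) = 0.5981
y' = -0.5 − -7.0000·(cos 1.6722 − cos 1.0472) = -4.7086

(0.5981, -4.7086, 1.6722)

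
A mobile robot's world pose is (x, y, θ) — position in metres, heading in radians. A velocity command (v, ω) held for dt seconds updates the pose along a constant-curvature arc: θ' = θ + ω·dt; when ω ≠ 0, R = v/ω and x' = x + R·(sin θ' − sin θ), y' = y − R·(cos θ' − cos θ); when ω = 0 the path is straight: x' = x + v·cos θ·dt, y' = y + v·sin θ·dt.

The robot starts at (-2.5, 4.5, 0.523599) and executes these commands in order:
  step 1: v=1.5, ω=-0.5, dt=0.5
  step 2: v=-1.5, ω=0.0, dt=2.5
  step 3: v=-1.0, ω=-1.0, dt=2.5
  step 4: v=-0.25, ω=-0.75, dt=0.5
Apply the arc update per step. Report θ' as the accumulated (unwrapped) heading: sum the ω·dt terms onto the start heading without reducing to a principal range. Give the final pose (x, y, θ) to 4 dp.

step 1: θ'=0.2736 (R=-3.0000) → pose (-1.8106, 4.7903, 0.2736)
step 2: θ'=0.2736 (straight) → pose (-5.4211, 3.7771, 0.2736)
step 3: θ'=-2.2264 (R=1.0000) → pose (-6.4840, 5.3495, -2.2264)
step 4: θ'=-2.6014 (R=0.3333) → pose (-6.3912, 5.4322, -2.6014)

(-6.3912, 5.4322, -2.6014)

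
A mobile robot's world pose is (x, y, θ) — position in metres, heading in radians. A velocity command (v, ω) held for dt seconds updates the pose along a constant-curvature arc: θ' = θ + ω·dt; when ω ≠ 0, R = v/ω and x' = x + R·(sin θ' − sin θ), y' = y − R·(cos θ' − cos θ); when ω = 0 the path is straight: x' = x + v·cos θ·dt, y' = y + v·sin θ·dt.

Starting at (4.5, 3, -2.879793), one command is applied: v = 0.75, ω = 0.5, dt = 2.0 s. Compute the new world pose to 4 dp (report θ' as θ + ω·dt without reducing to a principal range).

(3.4593, 2.0073, -1.8798)

θ' = -2.8798 + 0.5·2.0 = -1.8798
R = v/ω = 0.75/0.5 = 1.5000
x' = 4.5 + 1.5000·(sin -1.8798 − sin -2.8798) = 3.4593
y' = 3 − 1.5000·(cos -1.8798 − cos -2.8798) = 2.0073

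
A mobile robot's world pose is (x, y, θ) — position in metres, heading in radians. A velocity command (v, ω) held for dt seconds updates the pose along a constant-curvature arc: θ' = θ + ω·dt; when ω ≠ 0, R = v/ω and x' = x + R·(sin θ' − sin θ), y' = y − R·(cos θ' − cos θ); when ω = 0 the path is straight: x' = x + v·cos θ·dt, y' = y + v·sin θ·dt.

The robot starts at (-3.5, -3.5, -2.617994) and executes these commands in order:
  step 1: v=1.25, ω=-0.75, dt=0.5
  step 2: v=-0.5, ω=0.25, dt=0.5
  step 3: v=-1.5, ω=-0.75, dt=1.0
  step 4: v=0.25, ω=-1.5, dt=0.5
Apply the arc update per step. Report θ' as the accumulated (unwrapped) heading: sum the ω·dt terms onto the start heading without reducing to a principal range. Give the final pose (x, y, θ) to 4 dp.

(-2.4652, -3.7090, -4.3680)

step 1: θ'=-2.9930 (R=-1.6667) → pose (-4.0866, -3.7049, -2.9930)
step 2: θ'=-2.8680 (R=-2.0000) → pose (-3.8423, -3.6526, -2.8680)
step 3: θ'=-3.6180 (R=2.0000) → pose (-2.3847, -3.8009, -3.6180)
step 4: θ'=-4.3680 (R=-0.1667) → pose (-2.4652, -3.7090, -4.3680)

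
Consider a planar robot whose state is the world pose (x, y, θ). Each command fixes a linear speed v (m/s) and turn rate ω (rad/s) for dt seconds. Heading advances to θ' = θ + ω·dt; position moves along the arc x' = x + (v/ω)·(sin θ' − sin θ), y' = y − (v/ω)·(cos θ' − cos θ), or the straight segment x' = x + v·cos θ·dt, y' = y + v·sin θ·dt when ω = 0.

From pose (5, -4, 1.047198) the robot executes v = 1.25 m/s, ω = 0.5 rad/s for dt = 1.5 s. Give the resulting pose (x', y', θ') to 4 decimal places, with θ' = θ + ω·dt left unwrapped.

(5.2711, -2.1888, 1.7972)

θ' = 1.0472 + 0.5·1.5 = 1.7972
R = v/ω = 1.25/0.5 = 2.5000
x' = 5 + 2.5000·(sin 1.7972 − sin 1.0472) = 5.2711
y' = -4 − 2.5000·(cos 1.7972 − cos 1.0472) = -2.1888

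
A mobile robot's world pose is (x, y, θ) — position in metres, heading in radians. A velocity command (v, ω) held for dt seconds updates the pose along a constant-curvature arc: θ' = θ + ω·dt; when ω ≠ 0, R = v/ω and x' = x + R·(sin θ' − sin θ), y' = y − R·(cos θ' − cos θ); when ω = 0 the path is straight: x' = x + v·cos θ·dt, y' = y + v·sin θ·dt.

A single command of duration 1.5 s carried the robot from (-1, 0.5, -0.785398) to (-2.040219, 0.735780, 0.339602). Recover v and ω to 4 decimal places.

v = -0.7500, ω = 0.7500

Δθ = 0.339602 − -0.785398 = 1.125000
ω = Δθ/dt = 1.125000/1.5 = 0.7500
R = Δx/(sin θ' − sin θ) = -1.0000
v = R·ω = -1.0000·0.7500 = -0.7500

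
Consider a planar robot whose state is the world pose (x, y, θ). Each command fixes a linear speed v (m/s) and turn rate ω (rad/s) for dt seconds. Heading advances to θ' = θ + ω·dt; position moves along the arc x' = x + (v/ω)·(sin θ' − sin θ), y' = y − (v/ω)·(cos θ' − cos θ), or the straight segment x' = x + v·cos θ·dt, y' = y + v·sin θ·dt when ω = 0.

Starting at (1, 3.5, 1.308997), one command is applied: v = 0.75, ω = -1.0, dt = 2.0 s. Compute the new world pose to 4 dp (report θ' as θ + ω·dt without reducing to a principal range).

(2.2024, 3.8838, -0.6910)

θ' = 1.3090 + -1.0·2.0 = -0.6910
R = v/ω = 0.75/-1.0 = -0.7500
x' = 1 + -0.7500·(sin -0.6910 − sin 1.3090) = 2.2024
y' = 3.5 − -0.7500·(cos -0.6910 − cos 1.3090) = 3.8838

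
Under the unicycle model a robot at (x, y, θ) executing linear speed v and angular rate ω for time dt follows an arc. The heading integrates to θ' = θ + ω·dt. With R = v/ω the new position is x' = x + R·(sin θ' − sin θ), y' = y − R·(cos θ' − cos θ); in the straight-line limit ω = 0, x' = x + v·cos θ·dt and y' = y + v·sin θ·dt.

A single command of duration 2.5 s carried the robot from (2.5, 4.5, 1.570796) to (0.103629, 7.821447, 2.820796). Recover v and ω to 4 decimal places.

v = 1.7500, ω = 0.5000

Δθ = 2.820796 − 1.570796 = 1.250000
ω = Δθ/dt = 1.250000/2.5 = 0.5000
R = −Δy/(cos θ' − cos θ) = 3.5000
v = R·ω = 3.5000·0.5000 = 1.7500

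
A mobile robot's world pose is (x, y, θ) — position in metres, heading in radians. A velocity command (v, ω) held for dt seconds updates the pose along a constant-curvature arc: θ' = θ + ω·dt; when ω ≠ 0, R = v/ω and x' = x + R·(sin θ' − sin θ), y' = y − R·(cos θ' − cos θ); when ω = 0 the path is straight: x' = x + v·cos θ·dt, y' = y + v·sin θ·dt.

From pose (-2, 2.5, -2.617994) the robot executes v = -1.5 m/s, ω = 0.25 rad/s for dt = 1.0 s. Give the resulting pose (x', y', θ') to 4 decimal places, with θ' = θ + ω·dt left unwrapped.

(-0.8077, 3.4037, -2.3680)

θ' = -2.6180 + 0.25·1.0 = -2.3680
R = v/ω = -1.5/0.25 = -6.0000
x' = -2 + -6.0000·(sin -2.3680 − sin -2.6180) = -0.8077
y' = 2.5 − -6.0000·(cos -2.3680 − cos -2.6180) = 3.4037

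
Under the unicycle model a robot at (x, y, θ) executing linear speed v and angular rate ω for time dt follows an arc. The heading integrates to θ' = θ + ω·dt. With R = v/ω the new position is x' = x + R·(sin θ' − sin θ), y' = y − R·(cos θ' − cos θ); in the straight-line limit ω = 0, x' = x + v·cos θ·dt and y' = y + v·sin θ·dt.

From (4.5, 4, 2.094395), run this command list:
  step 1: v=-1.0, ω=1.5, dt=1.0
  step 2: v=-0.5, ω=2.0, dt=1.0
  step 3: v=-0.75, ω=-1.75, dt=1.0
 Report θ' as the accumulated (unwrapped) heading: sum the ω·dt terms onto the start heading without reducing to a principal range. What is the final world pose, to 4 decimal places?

(5.4139, 4.8095, 3.8444)

step 1: θ'=3.5944 (R=-0.6667) → pose (5.3690, 3.7339, 3.5944)
step 2: θ'=5.5944 (R=-0.2500) → pose (5.4185, 4.1517, 5.5944)
step 3: θ'=3.8444 (R=0.4286) → pose (5.4139, 4.8095, 3.8444)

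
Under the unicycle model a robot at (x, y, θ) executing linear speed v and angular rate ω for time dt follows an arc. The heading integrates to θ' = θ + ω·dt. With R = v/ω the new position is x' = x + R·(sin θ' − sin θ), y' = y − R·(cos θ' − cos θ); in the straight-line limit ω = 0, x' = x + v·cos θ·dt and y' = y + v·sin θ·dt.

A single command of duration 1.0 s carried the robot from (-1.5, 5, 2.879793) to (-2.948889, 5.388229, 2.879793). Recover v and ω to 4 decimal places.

v = 1.5000, ω = 0.0000

Δθ = 2.879793 − 2.879793 = 0.000000
ω = Δθ/dt = 0.000000/1.0 = 0.0000
ω = 0 → v = (Δx·cos θ + Δy·sin θ)/dt = 1.5000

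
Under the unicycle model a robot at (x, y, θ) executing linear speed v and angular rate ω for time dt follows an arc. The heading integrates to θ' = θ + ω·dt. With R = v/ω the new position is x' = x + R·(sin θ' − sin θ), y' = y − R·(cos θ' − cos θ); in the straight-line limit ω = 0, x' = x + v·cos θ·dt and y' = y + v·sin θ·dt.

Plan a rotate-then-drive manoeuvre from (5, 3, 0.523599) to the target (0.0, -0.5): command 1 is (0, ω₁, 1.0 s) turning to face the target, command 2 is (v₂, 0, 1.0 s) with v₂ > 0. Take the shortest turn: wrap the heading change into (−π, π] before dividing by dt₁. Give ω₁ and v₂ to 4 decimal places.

heading to target = atan2(-0.5−3, 0−5) = -2.5309
Δθ = wrap(-2.5309 − 0.5236) = -3.0545; ω₁ = Δθ/dt₁ = -3.0545
distance = √((0−5)² + (-0.5−3)²) = 6.1033; v₂ = distance/dt₂ = 6.1033

ω₁ = -3.0545, v₂ = 6.1033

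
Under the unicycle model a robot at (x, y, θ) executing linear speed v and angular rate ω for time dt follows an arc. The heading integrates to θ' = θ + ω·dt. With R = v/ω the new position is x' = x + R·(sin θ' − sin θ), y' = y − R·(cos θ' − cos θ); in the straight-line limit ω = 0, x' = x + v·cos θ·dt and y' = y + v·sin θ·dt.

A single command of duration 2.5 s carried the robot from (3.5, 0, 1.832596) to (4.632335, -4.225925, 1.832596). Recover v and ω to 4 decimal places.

v = -1.7500, ω = 0.0000

Δθ = 1.832596 − 1.832596 = 0.000000
ω = Δθ/dt = 0.000000/2.5 = 0.0000
ω = 0 → v = (Δx·cos θ + Δy·sin θ)/dt = -1.7500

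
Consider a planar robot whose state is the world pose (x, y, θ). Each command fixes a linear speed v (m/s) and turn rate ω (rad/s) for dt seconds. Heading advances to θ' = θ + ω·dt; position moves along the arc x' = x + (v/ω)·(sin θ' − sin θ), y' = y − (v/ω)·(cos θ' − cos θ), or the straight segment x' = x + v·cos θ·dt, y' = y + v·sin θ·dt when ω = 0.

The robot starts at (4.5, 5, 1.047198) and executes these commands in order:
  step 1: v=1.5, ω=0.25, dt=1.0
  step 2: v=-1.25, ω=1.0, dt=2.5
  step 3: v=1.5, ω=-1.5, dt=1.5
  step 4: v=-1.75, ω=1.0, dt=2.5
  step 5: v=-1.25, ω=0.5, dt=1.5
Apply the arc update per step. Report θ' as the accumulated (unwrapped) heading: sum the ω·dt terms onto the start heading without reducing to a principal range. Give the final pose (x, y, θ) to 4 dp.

step 1: θ'=1.2972 (R=6.0000) → pose (5.0807, 6.3788, 1.2972)
step 2: θ'=3.7972 (R=-1.2500) → pose (7.0462, 5.0502, 3.7972)
step 3: θ'=1.5472 (R=-1.0000) → pose (5.4369, 5.8665, 1.5472)
step 4: θ'=4.0472 (R=-1.7500) → pose (8.5633, 4.7451, 4.0472)
step 5: θ'=4.7972 (R=-2.5000) → pose (9.0873, 6.4999, 4.7972)

(9.0873, 6.4999, 4.7972)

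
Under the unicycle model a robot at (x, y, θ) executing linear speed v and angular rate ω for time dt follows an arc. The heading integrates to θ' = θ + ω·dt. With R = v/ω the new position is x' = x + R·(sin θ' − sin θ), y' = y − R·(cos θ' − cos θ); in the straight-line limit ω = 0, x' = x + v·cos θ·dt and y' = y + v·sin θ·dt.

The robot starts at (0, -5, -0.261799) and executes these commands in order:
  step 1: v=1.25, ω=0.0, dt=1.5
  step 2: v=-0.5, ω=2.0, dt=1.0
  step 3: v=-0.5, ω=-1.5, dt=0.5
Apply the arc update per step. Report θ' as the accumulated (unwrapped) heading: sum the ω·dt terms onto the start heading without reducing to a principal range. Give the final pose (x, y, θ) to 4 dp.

(1.4496, -6.0074, 0.9882)

step 1: θ'=-0.2618 (straight) → pose (1.8111, -5.4853, -0.2618)
step 2: θ'=1.7382 (R=-0.2500) → pose (1.4999, -5.7684, 1.7382)
step 3: θ'=0.9882 (R=0.3333) → pose (1.4496, -6.0074, 0.9882)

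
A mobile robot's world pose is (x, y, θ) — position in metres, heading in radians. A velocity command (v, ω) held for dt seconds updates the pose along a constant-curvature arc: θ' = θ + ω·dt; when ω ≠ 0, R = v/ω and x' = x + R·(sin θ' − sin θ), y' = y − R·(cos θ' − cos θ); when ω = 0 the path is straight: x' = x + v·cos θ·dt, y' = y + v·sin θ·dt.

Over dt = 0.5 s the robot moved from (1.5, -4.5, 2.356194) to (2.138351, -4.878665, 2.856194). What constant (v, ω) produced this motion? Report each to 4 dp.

Δθ = 2.856194 − 2.356194 = 0.500000
ω = Δθ/dt = 0.500000/0.5 = 1.0000
R = Δx/(sin θ' − sin θ) = -1.5000
v = R·ω = -1.5000·1.0000 = -1.5000

v = -1.5000, ω = 1.0000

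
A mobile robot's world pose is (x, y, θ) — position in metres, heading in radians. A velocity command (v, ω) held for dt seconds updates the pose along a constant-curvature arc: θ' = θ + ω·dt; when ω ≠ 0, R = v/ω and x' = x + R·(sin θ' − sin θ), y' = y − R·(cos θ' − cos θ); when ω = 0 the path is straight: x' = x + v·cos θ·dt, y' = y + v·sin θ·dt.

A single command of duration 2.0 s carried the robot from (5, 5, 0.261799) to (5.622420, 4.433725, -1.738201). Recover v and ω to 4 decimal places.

Δθ = -1.738201 − 0.261799 = -2.000000
ω = Δθ/dt = -2.000000/2.0 = -1.0000
R = Δx/(sin θ' − sin θ) = -0.5000
v = R·ω = -0.5000·-1.0000 = 0.5000

v = 0.5000, ω = -1.0000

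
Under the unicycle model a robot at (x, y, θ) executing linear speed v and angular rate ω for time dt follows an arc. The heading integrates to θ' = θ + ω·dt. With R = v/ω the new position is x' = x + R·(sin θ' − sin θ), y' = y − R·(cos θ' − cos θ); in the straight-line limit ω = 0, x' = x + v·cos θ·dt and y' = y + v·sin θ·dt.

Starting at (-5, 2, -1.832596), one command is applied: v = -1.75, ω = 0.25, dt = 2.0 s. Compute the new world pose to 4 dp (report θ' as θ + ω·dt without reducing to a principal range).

(-4.9591, 5.4634, -1.3326)

θ' = -1.8326 + 0.25·2.0 = -1.3326
R = v/ω = -1.75/0.25 = -7.0000
x' = -5 + -7.0000·(sin -1.3326 − sin -1.8326) = -4.9591
y' = 2 − -7.0000·(cos -1.3326 − cos -1.8326) = 5.4634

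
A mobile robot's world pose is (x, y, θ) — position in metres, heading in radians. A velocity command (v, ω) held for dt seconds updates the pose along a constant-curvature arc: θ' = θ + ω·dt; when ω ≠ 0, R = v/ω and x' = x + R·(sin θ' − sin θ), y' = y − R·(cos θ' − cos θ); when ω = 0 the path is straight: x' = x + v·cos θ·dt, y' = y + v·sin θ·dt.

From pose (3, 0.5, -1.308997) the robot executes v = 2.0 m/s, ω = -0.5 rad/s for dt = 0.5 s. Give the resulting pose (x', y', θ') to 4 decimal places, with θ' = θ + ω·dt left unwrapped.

θ' = -1.3090 + -0.5·0.5 = -1.5590
R = v/ω = 2.0/-0.5 = -4.0000
x' = 3 + -4.0000·(sin -1.5590 − sin -1.3090) = 3.1360
y' = 0.5 − -4.0000·(cos -1.5590 − cos -1.3090) = -0.4881

(3.1360, -0.4881, -1.5590)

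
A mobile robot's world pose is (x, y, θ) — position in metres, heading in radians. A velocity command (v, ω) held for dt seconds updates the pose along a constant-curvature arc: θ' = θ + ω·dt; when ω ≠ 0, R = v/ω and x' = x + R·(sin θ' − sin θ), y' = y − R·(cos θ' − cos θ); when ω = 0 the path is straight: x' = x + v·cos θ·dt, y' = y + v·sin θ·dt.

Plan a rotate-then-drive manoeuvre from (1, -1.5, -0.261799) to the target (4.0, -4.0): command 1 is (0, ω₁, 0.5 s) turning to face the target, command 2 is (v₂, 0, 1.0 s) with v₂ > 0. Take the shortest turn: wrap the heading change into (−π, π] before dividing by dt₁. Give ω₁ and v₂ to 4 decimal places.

ω₁ = -0.8659, v₂ = 3.9051

heading to target = atan2(-4−-1.5, 4−1) = -0.6947
Δθ = wrap(-0.6947 − -0.2618) = -0.4329; ω₁ = Δθ/dt₁ = -0.8659
distance = √((4−1)² + (-4−-1.5)²) = 3.9051; v₂ = distance/dt₂ = 3.9051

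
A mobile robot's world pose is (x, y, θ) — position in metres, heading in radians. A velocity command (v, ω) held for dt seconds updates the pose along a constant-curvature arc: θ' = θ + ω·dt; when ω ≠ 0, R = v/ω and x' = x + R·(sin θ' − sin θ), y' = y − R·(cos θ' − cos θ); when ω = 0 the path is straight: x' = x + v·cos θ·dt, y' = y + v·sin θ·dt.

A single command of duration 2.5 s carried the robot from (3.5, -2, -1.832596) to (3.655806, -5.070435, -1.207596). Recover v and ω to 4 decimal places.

Δθ = -1.207596 − -1.832596 = 0.625000
ω = Δθ/dt = 0.625000/2.5 = 0.2500
R = −Δy/(cos θ' − cos θ) = 5.0000
v = R·ω = 5.0000·0.2500 = 1.2500

v = 1.2500, ω = 0.2500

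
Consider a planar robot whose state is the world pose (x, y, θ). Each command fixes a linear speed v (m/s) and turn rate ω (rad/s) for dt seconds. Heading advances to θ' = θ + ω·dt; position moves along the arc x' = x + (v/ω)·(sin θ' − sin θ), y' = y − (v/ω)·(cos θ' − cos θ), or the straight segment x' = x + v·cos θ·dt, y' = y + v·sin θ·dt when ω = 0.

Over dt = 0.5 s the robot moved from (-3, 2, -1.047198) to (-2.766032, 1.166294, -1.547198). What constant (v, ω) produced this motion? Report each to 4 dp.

Δθ = -1.547198 − -1.047198 = -0.500000
ω = Δθ/dt = -0.500000/0.5 = -1.0000
R = −Δy/(cos θ' − cos θ) = -1.7500
v = R·ω = -1.7500·-1.0000 = 1.7500

v = 1.7500, ω = -1.0000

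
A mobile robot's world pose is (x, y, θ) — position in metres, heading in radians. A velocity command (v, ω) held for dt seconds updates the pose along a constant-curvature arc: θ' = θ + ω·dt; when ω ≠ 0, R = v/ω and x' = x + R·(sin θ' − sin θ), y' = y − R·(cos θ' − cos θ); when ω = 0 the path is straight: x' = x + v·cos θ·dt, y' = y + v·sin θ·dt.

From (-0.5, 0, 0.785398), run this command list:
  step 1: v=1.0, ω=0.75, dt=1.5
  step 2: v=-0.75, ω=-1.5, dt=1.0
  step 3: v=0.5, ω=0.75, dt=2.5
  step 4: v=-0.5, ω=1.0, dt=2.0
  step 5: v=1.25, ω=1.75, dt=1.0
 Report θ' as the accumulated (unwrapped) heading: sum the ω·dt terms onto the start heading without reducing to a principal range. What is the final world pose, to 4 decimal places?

(1.0878, 0.9424, 6.0354)

step 1: θ'=1.9104 (R=1.3333) → pose (-0.1856, 1.3870, 1.9104)
step 2: θ'=0.4104 (R=0.5000) → pose (-0.4576, 0.7619, 0.4104)
step 3: θ'=2.2854 (R=0.6667) → pose (-0.2200, 1.8101, 2.2854)
step 4: θ'=4.2854 (R=-0.5000) → pose (0.6128, 1.9307, 4.2854)
step 5: θ'=6.0354 (R=0.7143) → pose (1.0878, 0.9424, 6.0354)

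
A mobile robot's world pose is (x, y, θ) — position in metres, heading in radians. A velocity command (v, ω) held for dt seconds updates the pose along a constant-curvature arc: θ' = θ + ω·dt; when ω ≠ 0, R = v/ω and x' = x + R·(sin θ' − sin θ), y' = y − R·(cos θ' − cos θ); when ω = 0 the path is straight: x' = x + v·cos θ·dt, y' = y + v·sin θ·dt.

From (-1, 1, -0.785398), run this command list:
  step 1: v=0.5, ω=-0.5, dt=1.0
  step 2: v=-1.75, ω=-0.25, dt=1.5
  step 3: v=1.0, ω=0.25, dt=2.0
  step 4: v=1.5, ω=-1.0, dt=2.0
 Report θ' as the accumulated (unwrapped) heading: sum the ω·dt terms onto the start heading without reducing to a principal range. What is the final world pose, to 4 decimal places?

(-2.0902, -0.8804, -3.1604)

step 1: θ'=-1.2854 (R=-1.0000) → pose (-0.7476, 0.5744, -1.2854)
step 2: θ'=-1.6604 (R=7.0000) → pose (-1.0026, 3.1716, -1.6604)
step 3: θ'=-1.1604 (R=4.0000) → pose (-0.6865, 1.2178, -1.1604)
step 4: θ'=-3.1604 (R=-1.5000) → pose (-2.0902, -0.8804, -3.1604)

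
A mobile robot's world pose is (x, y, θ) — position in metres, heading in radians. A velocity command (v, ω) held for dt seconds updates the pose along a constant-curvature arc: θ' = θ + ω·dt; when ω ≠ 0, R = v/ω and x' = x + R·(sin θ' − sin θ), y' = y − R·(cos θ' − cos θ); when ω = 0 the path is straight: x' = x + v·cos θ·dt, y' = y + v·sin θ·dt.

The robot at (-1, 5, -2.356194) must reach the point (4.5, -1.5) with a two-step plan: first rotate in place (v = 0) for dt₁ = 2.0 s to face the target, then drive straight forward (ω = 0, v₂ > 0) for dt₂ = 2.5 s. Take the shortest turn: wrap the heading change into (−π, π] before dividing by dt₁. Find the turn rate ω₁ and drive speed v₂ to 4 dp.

ω₁ = 0.7438, v₂ = 3.4059

heading to target = atan2(-1.5−5, 4.5−-1) = -0.8685
Δθ = wrap(-0.8685 − -2.3562) = 1.4877; ω₁ = Δθ/dt₁ = 0.7438
distance = √((4.5−-1)² + (-1.5−5)²) = 8.5147; v₂ = distance/dt₂ = 3.4059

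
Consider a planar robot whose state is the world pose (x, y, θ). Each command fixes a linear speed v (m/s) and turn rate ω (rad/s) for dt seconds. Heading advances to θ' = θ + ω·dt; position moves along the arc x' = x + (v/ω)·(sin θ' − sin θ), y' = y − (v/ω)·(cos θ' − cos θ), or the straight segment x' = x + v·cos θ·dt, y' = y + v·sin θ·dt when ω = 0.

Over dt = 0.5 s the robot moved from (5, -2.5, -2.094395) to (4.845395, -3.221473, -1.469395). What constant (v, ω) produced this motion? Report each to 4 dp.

Δθ = -1.469395 − -2.094395 = 0.625000
ω = Δθ/dt = 0.625000/0.5 = 1.2500
R = −Δy/(cos θ' − cos θ) = 1.2000
v = R·ω = 1.2000·1.2500 = 1.5000

v = 1.5000, ω = 1.2500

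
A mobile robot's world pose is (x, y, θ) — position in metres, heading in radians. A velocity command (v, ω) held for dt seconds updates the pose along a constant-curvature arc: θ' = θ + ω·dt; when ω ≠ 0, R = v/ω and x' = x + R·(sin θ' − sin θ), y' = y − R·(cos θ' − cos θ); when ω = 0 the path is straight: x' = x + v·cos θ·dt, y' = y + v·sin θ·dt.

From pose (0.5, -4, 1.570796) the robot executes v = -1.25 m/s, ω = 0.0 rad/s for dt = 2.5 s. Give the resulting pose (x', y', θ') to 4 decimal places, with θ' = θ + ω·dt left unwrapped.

(0.5000, -7.1250, 1.5708)

θ' = 1.5708 + 0.0·2.5 = 1.5708
ω = 0 → straight: x' = 0.5 + -1.25·cos(1.5708)·2.5 = 0.5000
y' = -4 + -1.25·sin(1.5708)·2.5 = -7.1250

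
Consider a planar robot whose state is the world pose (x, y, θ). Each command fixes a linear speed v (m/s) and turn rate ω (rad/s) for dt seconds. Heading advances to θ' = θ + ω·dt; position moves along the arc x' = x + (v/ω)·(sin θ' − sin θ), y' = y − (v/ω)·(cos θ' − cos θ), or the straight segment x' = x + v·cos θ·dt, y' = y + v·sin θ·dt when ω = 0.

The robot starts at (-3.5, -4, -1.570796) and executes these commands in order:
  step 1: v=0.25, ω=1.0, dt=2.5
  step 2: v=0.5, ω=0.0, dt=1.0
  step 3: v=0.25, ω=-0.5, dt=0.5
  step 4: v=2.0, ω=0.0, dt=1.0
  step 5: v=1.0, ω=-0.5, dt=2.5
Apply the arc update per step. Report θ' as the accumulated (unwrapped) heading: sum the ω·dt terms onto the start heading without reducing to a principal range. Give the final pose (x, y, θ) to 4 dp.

step 1: θ'=0.9292 (R=0.2500) → pose (-3.0497, -4.1496, 0.9292)
step 2: θ'=0.9292 (straight) → pose (-2.7505, -3.7490, 0.9292)
step 3: θ'=0.6792 (R=-0.5000) → pose (-2.6640, -3.6592, 0.6792)
step 4: θ'=0.6792 (straight) → pose (-1.1078, -2.4029, 0.6792)
step 5: θ'=-0.5708 (R=-2.0000) → pose (1.2291, -2.2761, -0.5708)

(1.2291, -2.2761, -0.5708)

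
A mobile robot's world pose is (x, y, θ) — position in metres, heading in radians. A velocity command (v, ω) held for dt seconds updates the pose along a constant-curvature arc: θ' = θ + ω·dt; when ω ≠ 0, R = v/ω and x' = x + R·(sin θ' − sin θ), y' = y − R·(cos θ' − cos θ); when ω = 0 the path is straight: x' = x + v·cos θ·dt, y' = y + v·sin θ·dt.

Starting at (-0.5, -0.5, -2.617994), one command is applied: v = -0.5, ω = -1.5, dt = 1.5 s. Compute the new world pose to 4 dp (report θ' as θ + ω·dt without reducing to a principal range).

θ' = -2.6180 + -1.5·1.5 = -4.8680
R = v/ω = -0.5/-1.5 = 0.3333
x' = -0.5 + 0.3333·(sin -4.8680 − sin -2.6180) = -0.0040
y' = -0.5 − 0.3333·(cos -4.8680 − cos -2.6180) = -0.8403

(-0.0040, -0.8403, -4.8680)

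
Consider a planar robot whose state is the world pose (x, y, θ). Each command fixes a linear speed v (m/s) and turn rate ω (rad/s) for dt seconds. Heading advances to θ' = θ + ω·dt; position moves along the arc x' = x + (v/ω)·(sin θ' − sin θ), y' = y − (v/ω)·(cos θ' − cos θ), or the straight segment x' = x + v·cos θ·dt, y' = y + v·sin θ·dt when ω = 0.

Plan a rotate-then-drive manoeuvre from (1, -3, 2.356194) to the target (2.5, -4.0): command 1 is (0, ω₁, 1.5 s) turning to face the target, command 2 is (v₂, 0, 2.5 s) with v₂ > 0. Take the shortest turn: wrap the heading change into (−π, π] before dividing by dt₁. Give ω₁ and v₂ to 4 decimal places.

heading to target = atan2(-4−-3, 2.5−1) = -0.5880
Δθ = wrap(-0.5880 − 2.3562) = -2.9442; ω₁ = Δθ/dt₁ = -1.9628
distance = √((2.5−1)² + (-4−-3)²) = 1.8028; v₂ = distance/dt₂ = 0.7211

ω₁ = -1.9628, v₂ = 0.7211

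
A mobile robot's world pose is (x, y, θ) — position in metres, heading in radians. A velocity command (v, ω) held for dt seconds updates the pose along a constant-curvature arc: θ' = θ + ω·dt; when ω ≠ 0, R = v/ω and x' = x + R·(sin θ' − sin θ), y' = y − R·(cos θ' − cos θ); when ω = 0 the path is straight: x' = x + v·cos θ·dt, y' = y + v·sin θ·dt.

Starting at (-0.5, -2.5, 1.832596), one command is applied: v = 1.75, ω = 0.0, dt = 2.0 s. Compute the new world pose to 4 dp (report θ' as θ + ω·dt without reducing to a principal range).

θ' = 1.8326 + 0.0·2.0 = 1.8326
ω = 0 → straight: x' = -0.5 + 1.75·cos(1.8326)·2.0 = -1.4059
y' = -2.5 + 1.75·sin(1.8326)·2.0 = 0.8807

(-1.4059, 0.8807, 1.8326)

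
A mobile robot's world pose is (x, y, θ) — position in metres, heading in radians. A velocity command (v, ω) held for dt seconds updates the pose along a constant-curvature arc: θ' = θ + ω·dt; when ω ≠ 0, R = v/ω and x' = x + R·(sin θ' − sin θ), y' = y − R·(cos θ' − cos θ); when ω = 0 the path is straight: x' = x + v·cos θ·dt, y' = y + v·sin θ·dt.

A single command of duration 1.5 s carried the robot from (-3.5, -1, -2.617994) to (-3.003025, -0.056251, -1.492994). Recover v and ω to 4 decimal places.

Δθ = -1.492994 − -2.617994 = 1.125000
ω = Δθ/dt = 1.125000/1.5 = 0.7500
R = −Δy/(cos θ' − cos θ) = -1.0000
v = R·ω = -1.0000·0.7500 = -0.7500

v = -0.7500, ω = 0.7500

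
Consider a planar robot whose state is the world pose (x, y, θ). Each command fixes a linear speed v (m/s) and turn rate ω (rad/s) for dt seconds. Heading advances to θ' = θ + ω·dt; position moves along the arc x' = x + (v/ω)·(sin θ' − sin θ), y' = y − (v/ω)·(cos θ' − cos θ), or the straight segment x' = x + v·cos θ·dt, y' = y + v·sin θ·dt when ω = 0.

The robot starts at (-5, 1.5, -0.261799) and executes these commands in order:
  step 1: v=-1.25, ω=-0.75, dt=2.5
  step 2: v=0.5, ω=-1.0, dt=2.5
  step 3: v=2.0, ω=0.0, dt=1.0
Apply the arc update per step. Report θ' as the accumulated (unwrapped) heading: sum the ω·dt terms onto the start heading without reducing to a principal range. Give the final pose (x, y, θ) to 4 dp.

step 1: θ'=-2.1368 (R=1.6667) → pose (-5.9754, 4.0036, -2.1368)
step 2: θ'=-4.6368 (R=-0.5000) → pose (-6.8960, 4.2340, -4.6368)
step 3: θ'=-4.6368 (straight) → pose (-7.0470, 6.2283, -4.6368)

(-7.0470, 6.2283, -4.6368)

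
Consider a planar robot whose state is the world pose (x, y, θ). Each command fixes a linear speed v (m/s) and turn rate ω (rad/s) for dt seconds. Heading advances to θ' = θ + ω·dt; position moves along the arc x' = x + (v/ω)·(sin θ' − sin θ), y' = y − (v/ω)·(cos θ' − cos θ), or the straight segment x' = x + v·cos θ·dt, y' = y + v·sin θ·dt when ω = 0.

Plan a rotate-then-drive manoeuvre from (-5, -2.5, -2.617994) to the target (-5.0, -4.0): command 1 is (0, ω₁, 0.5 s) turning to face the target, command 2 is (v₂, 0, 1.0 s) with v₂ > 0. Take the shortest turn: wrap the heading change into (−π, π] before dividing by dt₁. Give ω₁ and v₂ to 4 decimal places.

heading to target = atan2(-4−-2.5, -5−-5) = -1.5708
Δθ = wrap(-1.5708 − -2.6180) = 1.0472; ω₁ = Δθ/dt₁ = 2.0944
distance = √((-5−-5)² + (-4−-2.5)²) = 1.5000; v₂ = distance/dt₂ = 1.5000

ω₁ = 2.0944, v₂ = 1.5000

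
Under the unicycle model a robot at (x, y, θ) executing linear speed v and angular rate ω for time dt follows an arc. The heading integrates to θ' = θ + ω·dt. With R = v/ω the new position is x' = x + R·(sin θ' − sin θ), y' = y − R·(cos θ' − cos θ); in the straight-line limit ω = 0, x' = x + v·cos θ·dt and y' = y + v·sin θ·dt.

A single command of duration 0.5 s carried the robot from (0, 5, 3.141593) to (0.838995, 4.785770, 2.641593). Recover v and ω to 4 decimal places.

Δθ = 2.641593 − 3.141593 = -0.500000
ω = Δθ/dt = -0.500000/0.5 = -1.0000
R = Δx/(sin θ' − sin θ) = 1.7500
v = R·ω = 1.7500·-1.0000 = -1.7500

v = -1.7500, ω = -1.0000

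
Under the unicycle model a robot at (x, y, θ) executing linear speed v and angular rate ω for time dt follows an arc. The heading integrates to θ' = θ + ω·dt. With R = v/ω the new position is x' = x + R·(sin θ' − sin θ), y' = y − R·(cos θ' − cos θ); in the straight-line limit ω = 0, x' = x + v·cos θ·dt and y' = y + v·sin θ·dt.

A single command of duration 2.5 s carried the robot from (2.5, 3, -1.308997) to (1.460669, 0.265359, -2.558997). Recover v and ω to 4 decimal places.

v = 1.2500, ω = -0.5000

Δθ = -2.558997 − -1.308997 = -1.250000
ω = Δθ/dt = -1.250000/2.5 = -0.5000
R = −Δy/(cos θ' − cos θ) = -2.5000
v = R·ω = -2.5000·-0.5000 = 1.2500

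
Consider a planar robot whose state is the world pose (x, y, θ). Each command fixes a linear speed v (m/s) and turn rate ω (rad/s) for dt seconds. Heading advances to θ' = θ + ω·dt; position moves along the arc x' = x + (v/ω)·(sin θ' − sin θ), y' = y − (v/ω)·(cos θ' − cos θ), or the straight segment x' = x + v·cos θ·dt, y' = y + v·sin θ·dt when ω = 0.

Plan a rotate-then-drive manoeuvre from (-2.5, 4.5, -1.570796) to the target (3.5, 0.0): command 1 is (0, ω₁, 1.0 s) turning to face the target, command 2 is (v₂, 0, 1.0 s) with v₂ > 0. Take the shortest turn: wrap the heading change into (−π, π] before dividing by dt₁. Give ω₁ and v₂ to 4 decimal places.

ω₁ = 0.9273, v₂ = 7.5000

heading to target = atan2(0−4.5, 3.5−-2.5) = -0.6435
Δθ = wrap(-0.6435 − -1.5708) = 0.9273; ω₁ = Δθ/dt₁ = 0.9273
distance = √((3.5−-2.5)² + (0−4.5)²) = 7.5000; v₂ = distance/dt₂ = 7.5000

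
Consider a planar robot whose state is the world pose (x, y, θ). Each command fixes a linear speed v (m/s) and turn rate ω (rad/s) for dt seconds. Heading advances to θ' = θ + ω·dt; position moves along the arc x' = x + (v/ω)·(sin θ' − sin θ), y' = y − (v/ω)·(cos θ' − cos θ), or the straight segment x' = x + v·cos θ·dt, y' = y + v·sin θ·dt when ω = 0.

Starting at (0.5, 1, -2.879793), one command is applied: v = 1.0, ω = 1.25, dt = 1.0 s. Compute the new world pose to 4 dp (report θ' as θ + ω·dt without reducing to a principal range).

θ' = -2.8798 + 1.25·1.0 = -1.6298
R = v/ω = 1.0/1.25 = 0.8000
x' = 0.5 + 0.8000·(sin -1.6298 − sin -2.8798) = -0.0916
y' = 1 − 0.8000·(cos -1.6298 − cos -2.8798) = 0.2744

(-0.0916, 0.2744, -1.6298)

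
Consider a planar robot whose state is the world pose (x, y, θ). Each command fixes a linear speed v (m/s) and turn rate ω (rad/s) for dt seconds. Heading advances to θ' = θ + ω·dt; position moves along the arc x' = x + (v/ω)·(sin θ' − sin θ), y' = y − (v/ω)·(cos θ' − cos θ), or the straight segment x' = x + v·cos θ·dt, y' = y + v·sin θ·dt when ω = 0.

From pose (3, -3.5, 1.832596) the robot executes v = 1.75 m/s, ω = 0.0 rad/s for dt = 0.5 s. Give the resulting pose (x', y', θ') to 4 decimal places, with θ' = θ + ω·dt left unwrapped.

θ' = 1.8326 + 0.0·0.5 = 1.8326
ω = 0 → straight: x' = 3 + 1.75·cos(1.8326)·0.5 = 2.7735
y' = -3.5 + 1.75·sin(1.8326)·0.5 = -2.6548

(2.7735, -2.6548, 1.8326)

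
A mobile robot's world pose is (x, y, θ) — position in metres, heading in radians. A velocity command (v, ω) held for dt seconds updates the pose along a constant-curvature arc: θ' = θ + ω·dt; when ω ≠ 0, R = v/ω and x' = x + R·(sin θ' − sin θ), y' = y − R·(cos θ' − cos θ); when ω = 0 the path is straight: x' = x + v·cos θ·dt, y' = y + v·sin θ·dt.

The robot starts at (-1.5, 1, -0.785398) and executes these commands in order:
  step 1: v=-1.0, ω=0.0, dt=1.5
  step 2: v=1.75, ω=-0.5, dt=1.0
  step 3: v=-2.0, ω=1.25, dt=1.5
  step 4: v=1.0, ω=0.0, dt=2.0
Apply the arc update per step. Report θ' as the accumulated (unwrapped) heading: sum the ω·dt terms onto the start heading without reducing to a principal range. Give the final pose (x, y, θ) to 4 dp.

(-2.4397, 2.5626, 0.5896)

step 1: θ'=-0.7854 (straight) → pose (-2.5607, 2.0607, -0.7854)
step 2: θ'=-1.2854 (R=-3.5000) → pose (-1.6771, 0.5712, -1.2854)
step 3: θ'=0.5896 (R=-1.6000) → pose (-4.1020, 1.4506, 0.5896)
step 4: θ'=0.5896 (straight) → pose (-2.4397, 2.5626, 0.5896)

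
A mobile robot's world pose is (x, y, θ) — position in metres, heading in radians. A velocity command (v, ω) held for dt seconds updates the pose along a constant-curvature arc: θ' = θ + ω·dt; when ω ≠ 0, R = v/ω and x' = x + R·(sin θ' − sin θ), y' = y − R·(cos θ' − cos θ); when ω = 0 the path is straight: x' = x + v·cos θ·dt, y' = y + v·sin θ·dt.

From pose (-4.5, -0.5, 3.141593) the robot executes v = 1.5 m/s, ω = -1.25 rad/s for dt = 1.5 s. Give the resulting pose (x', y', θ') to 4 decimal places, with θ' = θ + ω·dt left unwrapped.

θ' = 3.1416 + -1.25·1.5 = 1.2666
R = v/ω = 1.5/-1.25 = -1.2000
x' = -4.5 + -1.2000·(sin 1.2666 − sin 3.1416) = -5.6449
y' = -0.5 − -1.2000·(cos 1.2666 − cos 3.1416) = 1.0594

(-5.6449, 1.0594, 1.2666)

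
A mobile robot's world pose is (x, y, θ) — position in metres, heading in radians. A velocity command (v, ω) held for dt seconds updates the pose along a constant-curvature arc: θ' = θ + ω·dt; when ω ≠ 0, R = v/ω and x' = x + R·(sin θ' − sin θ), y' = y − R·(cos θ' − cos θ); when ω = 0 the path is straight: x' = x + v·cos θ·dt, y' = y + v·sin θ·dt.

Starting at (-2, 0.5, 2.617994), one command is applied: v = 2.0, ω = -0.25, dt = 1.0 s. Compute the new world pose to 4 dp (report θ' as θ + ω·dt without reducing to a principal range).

(-3.5897, 1.7050, 2.3680)

θ' = 2.6180 + -0.25·1.0 = 2.3680
R = v/ω = 2.0/-0.25 = -8.0000
x' = -2 + -8.0000·(sin 2.3680 − sin 2.6180) = -3.5897
y' = 0.5 − -8.0000·(cos 2.3680 − cos 2.6180) = 1.7050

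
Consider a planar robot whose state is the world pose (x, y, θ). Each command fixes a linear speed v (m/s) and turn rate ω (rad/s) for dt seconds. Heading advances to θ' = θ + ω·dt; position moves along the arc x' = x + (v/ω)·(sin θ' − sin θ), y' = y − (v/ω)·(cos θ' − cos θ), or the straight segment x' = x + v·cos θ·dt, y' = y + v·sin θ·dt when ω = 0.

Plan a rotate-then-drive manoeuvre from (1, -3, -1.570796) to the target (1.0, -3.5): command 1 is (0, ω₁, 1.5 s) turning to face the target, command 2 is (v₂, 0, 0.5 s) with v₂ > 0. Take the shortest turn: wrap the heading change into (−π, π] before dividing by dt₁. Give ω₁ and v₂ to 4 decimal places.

heading to target = atan2(-3.5−-3, 1−1) = -1.5708
Δθ = wrap(-1.5708 − -1.5708) = 0.0000; ω₁ = Δθ/dt₁ = 0.0000
distance = √((1−1)² + (-3.5−-3)²) = 0.5000; v₂ = distance/dt₂ = 1.0000

ω₁ = 0.0000, v₂ = 1.0000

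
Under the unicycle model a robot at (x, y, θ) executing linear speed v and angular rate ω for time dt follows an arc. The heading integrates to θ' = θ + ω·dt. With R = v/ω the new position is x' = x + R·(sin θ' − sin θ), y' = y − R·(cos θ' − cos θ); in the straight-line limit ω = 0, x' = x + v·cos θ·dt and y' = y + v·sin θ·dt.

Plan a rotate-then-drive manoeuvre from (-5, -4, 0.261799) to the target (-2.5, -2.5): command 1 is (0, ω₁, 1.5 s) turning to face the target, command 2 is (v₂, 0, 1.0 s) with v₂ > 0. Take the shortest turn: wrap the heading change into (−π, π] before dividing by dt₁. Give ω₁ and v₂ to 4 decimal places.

heading to target = atan2(-2.5−-4, -2.5−-5) = 0.5404
Δθ = wrap(0.5404 − 0.2618) = 0.2786; ω₁ = Δθ/dt₁ = 0.1857
distance = √((-2.5−-5)² + (-2.5−-4)²) = 2.9155; v₂ = distance/dt₂ = 2.9155

ω₁ = 0.1857, v₂ = 2.9155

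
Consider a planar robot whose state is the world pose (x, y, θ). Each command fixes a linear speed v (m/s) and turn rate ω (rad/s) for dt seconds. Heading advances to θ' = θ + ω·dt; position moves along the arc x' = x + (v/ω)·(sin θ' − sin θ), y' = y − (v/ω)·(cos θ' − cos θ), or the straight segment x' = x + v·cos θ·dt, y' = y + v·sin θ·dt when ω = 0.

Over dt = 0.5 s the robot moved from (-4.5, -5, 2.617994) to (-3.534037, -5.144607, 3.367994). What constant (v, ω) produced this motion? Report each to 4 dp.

v = -2.0000, ω = 1.5000

Δθ = 3.367994 − 2.617994 = 0.750000
ω = Δθ/dt = 0.750000/0.5 = 1.5000
R = Δx/(sin θ' − sin θ) = -1.3333
v = R·ω = -1.3333·1.5000 = -2.0000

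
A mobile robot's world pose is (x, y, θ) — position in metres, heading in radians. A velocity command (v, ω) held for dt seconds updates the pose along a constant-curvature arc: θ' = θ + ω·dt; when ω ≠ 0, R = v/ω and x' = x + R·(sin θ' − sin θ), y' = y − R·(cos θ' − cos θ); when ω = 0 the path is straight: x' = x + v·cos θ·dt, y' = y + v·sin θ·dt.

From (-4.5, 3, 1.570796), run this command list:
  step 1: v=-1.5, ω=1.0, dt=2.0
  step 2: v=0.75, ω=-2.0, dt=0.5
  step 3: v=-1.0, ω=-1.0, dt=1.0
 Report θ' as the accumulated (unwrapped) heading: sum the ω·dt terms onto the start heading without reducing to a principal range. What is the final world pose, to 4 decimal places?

step 1: θ'=3.5708 (R=-1.5000) → pose (-2.3758, 1.6361, 3.5708)
step 2: θ'=2.5708 (R=-0.3750) → pose (-2.7344, 1.6615, 2.5708)
step 3: θ'=1.5708 (R=1.0000) → pose (-2.2748, 0.8200, 1.5708)

(-2.2748, 0.8200, 1.5708)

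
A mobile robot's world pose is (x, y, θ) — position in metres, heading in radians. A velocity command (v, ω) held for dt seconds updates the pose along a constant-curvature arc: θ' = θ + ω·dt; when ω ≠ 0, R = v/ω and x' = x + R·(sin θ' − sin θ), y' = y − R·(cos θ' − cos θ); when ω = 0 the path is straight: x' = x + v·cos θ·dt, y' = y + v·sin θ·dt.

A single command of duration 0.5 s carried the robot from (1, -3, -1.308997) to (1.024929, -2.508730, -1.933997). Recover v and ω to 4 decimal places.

v = -1.0000, ω = -1.2500

Δθ = -1.933997 − -1.308997 = -0.625000
ω = Δθ/dt = -0.625000/0.5 = -1.2500
R = −Δy/(cos θ' − cos θ) = 0.8000
v = R·ω = 0.8000·-1.2500 = -1.0000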